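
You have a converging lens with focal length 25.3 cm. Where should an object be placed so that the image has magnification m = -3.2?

m = −d_i/d_o ⇒ d_i = −m·d_o.
1/f = 1/d_o + 1/d_i = 1/d_o − 1/(m·d_o) = (1 − 1/m)/d_o, so d_o = f(1 − 1/m) = (25.30)(1 − 1/(-3.2)) = 33.2 cm.

33.2 cm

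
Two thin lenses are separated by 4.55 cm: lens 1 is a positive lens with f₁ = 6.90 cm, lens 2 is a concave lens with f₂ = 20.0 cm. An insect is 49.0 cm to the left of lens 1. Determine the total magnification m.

Lens 1: 1/d_i1 = 1/(6.90) − 1/(49.0) = 0.1245, so d_i1 = 8.031 cm; m₁ = −d_i1/d_o1 = -0.1639.
d_o2 = 4.55 − (8.031) = -3.481 cm (virtual object).
f₂ = −20.0 cm (diverging).
Lens 2: 1/d_i2 = 1/(-20.0) − 1/(-3.481) = 0.2373, so d_i2 = 4.215 cm; m₂ = −d_i2/d_o2 = +1.211.
m = m₁·m₂ = (-0.1639)(+1.211) = -0.198.

m = -0.198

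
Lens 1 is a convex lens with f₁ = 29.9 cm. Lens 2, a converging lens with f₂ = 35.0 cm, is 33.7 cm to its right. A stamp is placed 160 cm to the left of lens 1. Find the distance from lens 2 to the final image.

2.82 cm

Lens 1: 1/d_i1 = 1/f₁ − 1/d_o1 = 1/(29.9) − 1/(160) = 0.02719, so d_i1 = 36.77 cm.
The intermediate image is 36.77 cm to the right of lens 1, which lies 3.070 cm to the right of lens 2 — a virtual object — so d_o2 = −3.070 cm.
Lens 2: 1/d_i2 = 1/f₂ − 1/d_o2 = 1/(35.0) − 1/(-3.070) = 0.3543, so d_i2 = 2.82 cm.
The final image is real, 2.82 cm to the right of lens 2 (overall magnification ≈ -0.21).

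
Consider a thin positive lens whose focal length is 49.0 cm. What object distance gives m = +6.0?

m = −d_i/d_o ⇒ d_i = −m·d_o.
1/f = 1/d_o + 1/d_i = 1/d_o − 1/(m·d_o) = (1 − 1/m)/d_o, so d_o = f(1 − 1/m) = (49.00)(1 − 1/(+6.0)) = 40.8 cm.

40.8 cm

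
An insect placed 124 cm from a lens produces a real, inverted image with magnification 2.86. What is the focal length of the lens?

f = 91.9 cm (converging)

m = −d_i/d_o ⇒ d_i = −m·d_o = −(-2.86)·(124) = 354.6 cm.
1/f = 1/d_o + 1/d_i = 1/(124) + 1/(354.6) = 0.01088, so f = 91.9 cm.
Since f is positive, the lens is converging.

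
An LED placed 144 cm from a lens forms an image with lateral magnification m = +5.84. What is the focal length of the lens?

f = 174 cm (converging)

m = −d_i/d_o ⇒ d_i = −m·d_o = −(+5.84)·(144) = -841.0 cm.
1/f = 1/d_o + 1/d_i = 1/(144) + 1/(-841.0) = 0.005755, so f = 174 cm.
Since f is positive, the lens is converging.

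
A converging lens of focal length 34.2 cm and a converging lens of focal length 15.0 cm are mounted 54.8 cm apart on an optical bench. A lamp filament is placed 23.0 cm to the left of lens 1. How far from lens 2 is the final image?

Lens 1: 1/d_i1 = 1/f₁ − 1/d_o1 = 1/(34.2) − 1/(23.0) = -0.01424, so d_i1 = -70.23 cm.
The intermediate image is 70.23 cm to the left of lens 1 (virtual), which is 54.8 − (-70.23) = 125.0 cm to the left of lens 2, so d_o2 = +125.0 cm.
Lens 2: 1/d_i2 = 1/f₂ − 1/d_o2 = 1/(15.0) − 1/(125.0) = 0.05867, so d_i2 = 17.0 cm.
The final image is real, 17.0 cm to the right of lens 2 (overall magnification ≈ -0.42).

17.0 cm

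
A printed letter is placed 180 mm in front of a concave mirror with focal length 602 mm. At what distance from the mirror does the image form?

Mirror equation: 1/v = 1/f − 1/u = 1/(602.0) − 1/(180) = 0.001661 − 0.005556 = -0.003894, so v = -257 mm.
The image is virtual, upright and enlarged, behind the mirror.

257 mm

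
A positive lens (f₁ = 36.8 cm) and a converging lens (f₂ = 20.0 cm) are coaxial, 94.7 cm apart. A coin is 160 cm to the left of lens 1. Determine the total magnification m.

m = +0.222

Lens 1: 1/d_i1 = 1/(36.8) − 1/(160) = 0.02092, so d_i1 = 47.79 cm; m₁ = −d_i1/d_o1 = -0.2987.
d_o2 = 94.7 − (47.79) = 46.91 cm.
Lens 2: 1/d_i2 = 1/(20.0) − 1/(46.91) = 0.02868, so d_i2 = 34.86 cm; m₂ = −d_i2/d_o2 = -0.7432.
m = m₁·m₂ = (-0.2987)(-0.7432) = +0.222.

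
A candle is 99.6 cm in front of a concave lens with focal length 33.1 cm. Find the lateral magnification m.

For a concave lens, f = -33.1 cm.
1/d_i = 1/f − 1/d_o = 1/(-33.10) − 1/(99.6) = -0.04025, so d_i = -24.84 cm.
m = −d_i/d_o = −(-24.84)/(99.6) = +0.249.
The image is virtual, upright and reduced, on the same side as the object.

m = +0.249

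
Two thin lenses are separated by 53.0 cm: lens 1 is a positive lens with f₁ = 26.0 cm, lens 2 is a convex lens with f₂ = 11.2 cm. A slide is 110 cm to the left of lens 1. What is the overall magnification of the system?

Lens 1: 1/d_i1 = 1/(26.0) − 1/(110) = 0.02937, so d_i1 = 34.05 cm; m₁ = −d_i1/d_o1 = -0.3095.
d_o2 = 53.0 − (34.05) = 18.95 cm.
Lens 2: 1/d_i2 = 1/(11.2) − 1/(18.95) = 0.03652, so d_i2 = 27.39 cm; m₂ = −d_i2/d_o2 = -1.445.
m = m₁·m₂ = (-0.3095)(-1.445) = +0.447.

m = +0.447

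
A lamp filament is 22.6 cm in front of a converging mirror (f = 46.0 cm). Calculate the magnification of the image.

m = +1.97

1/d_i = 1/f − 1/d_o = 1/(46.00) − 1/(22.6) = -0.02251, so d_i = -44.43 cm.
m = −d_i/d_o = −(-44.43)/(22.6) = +1.97.
The image is virtual, upright and enlarged, behind the mirror.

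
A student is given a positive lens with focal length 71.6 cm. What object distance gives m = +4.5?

m = −d_i/d_o ⇒ d_i = −m·d_o.
1/f = 1/d_o + 1/d_i = 1/d_o − 1/(m·d_o) = (1 − 1/m)/d_o, so d_o = f(1 − 1/m) = (71.60)(1 − 1/(+4.5)) = 55.7 cm.

55.7 cm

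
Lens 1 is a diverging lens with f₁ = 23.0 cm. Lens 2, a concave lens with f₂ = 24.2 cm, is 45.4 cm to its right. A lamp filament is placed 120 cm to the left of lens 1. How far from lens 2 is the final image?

17.6 cm

Lens 1 is diverging, so f₁ = −23.0 cm.
Lens 1: 1/d_i1 = 1/f₁ − 1/d_o1 = 1/(-23.0) − 1/(120) = -0.05181, so d_i1 = -19.30 cm.
The intermediate image is 19.30 cm to the left of lens 1 (virtual), which is 45.4 − (-19.30) = 64.70 cm to the left of lens 2, so d_o2 = +64.70 cm.
Lens 2 is diverging, so f₂ = −24.2 cm.
Lens 2: 1/d_i2 = 1/f₂ − 1/d_o2 = 1/(-24.2) − 1/(64.70) = -0.05678, so d_i2 = -17.6 cm.
The final image is virtual, 17.6 cm to the left of lens 2 (overall magnification ≈ 0.044).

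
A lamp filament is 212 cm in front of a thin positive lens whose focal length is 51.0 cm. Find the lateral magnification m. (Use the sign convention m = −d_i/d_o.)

1/d_i = 1/f − 1/d_o = 1/(51.00) − 1/(212) = 0.01489, so d_i = 67.16 cm.
m = −d_i/d_o = −(67.16)/(212) = -0.317.
The image is real, inverted and reduced, on the far side of the lens.

m = -0.317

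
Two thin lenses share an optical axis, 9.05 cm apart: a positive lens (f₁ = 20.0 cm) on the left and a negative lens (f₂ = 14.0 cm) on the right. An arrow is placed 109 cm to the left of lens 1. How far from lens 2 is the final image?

150 cm

Lens 1: 1/d_i1 = 1/f₁ − 1/d_o1 = 1/(20.0) − 1/(109) = 0.04083, so d_i1 = 24.49 cm.
The intermediate image is 24.49 cm to the right of lens 1, which lies 15.44 cm to the right of lens 2 — a virtual object — so d_o2 = −15.44 cm.
Lens 2 is diverging, so f₂ = −14.0 cm.
Lens 2: 1/d_i2 = 1/f₂ − 1/d_o2 = 1/(-14.0) − 1/(-15.44) = -0.006662, so d_i2 = -150 cm.
The final image is virtual, 150 cm to the left of lens 2 (overall magnification ≈ 2.2).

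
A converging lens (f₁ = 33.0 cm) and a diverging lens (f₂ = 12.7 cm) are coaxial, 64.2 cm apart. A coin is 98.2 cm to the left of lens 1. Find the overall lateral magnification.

m = -0.236

Lens 1: 1/d_i1 = 1/(33.0) − 1/(98.2) = 0.02012, so d_i1 = 49.70 cm; m₁ = −d_i1/d_o1 = -0.5061.
d_o2 = 64.2 − (49.70) = 14.50 cm.
f₂ = −12.7 cm (diverging).
Lens 2: 1/d_i2 = 1/(-12.7) − 1/(14.50) = -0.1477, so d_i2 = -6.770 cm; m₂ = −d_i2/d_o2 = +0.4669.
m = m₁·m₂ = (-0.5061)(+0.4669) = -0.236.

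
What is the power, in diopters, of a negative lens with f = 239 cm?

For a negative lens, f = −239 cm.
f = -239 cm = -2.39 m.
P = 1/f = 1/(-2.39 m) = -0.418 D.

P = -0.418 D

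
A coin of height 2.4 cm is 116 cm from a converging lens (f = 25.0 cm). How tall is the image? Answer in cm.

0.659 cm

1/d_i = 1/f − 1/d_o = 1/(25.00) − 1/(116) = 0.03138, so d_i = 31.87 cm.
m = −d_i/d_o = -0.2747.
|h_i| = |m|·h_o = 0.2747 × 2.4 = 0.659 cm. The image is real, inverted and reduced, on the far side of the lens.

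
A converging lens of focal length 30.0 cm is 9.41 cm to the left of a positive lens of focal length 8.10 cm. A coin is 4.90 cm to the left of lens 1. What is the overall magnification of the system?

m = -1.35

Lens 1: 1/d_i1 = 1/(30.0) − 1/(4.90) = -0.1707, so d_i1 = -5.857 cm; m₁ = −d_i1/d_o1 = +1.195.
d_o2 = 9.41 − (-5.857) = 15.27 cm.
Lens 2: 1/d_i2 = 1/(8.10) − 1/(15.27) = 0.05797, so d_i2 = 17.25 cm; m₂ = −d_i2/d_o2 = -1.130.
m = m₁·m₂ = (+1.195)(-1.130) = -1.35.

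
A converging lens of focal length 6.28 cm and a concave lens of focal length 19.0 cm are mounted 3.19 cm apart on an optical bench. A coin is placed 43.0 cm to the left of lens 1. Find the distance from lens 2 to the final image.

Lens 1: 1/d_i1 = 1/f₁ − 1/d_o1 = 1/(6.28) − 1/(43.0) = 0.1360, so d_i1 = 7.354 cm.
The intermediate image is 7.354 cm to the right of lens 1, which lies 4.164 cm to the right of lens 2 — a virtual object — so d_o2 = −4.164 cm.
Lens 2 is diverging, so f₂ = −19.0 cm.
Lens 2: 1/d_i2 = 1/f₂ − 1/d_o2 = 1/(-19.0) − 1/(-4.164) = 0.1875, so d_i2 = 5.33 cm.
The final image is real, 5.33 cm to the right of lens 2 (overall magnification ≈ -0.22).

5.33 cm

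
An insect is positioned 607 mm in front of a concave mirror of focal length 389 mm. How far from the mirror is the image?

1080 mm

Mirror equation: 1/s_i = 1/f − 1/s_o = 1/(389.0) − 1/(607) = 0.002571 − 0.001647 = 0.0009232, so s_i = 1080 mm.
The image is real, inverted and enlarged, in front of the mirror.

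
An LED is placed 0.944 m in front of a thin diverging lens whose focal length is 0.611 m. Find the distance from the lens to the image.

0.371 m

For a diverging lens, f = -0.611 m.
Lens equation: 1/v = 1/f − 1/u = 1/(-0.6110) − 1/(0.944) = -1.637 − 1.059 = -2.696, so v = -0.371 m.
The image is virtual, upright and reduced, on the same side as the object.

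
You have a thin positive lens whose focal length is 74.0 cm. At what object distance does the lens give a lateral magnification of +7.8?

64.5 cm

m = −d_i/d_o ⇒ d_i = −m·d_o.
1/f = 1/d_o + 1/d_i = 1/d_o − 1/(m·d_o) = (1 − 1/m)/d_o, so d_o = f(1 − 1/m) = (74.00)(1 − 1/(+7.8)) = 64.5 cm.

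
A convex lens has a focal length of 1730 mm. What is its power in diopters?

P = +0.578 D

f = 173 cm = 1.73 m.
P = 1/f = 1/(1.73 m) = +0.578 D.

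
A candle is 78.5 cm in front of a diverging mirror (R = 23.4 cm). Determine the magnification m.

m = +0.130

f = R/2 = 23.4/2 = 11.70 cm; for a diverging mirror, f = -11.70 cm.
1/d_i = 1/f − 1/d_o = 1/(-11.70) − 1/(78.5) = -0.09821, so d_i = -10.18 cm.
m = −d_i/d_o = −(-10.18)/(78.5) = +0.130.
The image is virtual, upright and reduced, behind the mirror.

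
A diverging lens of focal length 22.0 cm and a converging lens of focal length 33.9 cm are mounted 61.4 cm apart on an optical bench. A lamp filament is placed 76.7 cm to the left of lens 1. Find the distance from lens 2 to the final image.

Lens 1 is diverging, so f₁ = −22.0 cm.
Lens 1: 1/d_i1 = 1/f₁ − 1/d_o1 = 1/(-22.0) − 1/(76.7) = -0.05849, so d_i1 = -17.10 cm.
The intermediate image is 17.10 cm to the left of lens 1 (virtual), which is 61.4 − (-17.10) = 78.50 cm to the left of lens 2, so d_o2 = +78.50 cm.
Lens 2: 1/d_i2 = 1/f₂ − 1/d_o2 = 1/(33.9) − 1/(78.50) = 0.01676, so d_i2 = 59.7 cm.
The final image is real, 59.7 cm to the right of lens 2 (overall magnification ≈ -0.17).

59.7 cm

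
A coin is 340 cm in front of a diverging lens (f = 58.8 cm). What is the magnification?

For a diverging lens, f = -58.8 cm.
1/d_i = 1/f − 1/d_o = 1/(-58.80) − 1/(340) = -0.01995, so d_i = -50.13 cm.
m = −d_i/d_o = −(-50.13)/(340) = +0.147.
The image is virtual, upright and reduced, on the same side as the object.

m = +0.147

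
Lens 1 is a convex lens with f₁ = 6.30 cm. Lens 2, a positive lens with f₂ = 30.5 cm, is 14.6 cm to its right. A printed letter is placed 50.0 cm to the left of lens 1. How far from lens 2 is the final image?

Lens 1: 1/d_i1 = 1/f₁ − 1/d_o1 = 1/(6.30) − 1/(50.0) = 0.1387, so d_i1 = 7.208 cm.
The intermediate image is 7.208 cm to the right of lens 1, which is 14.6 − (7.208) = 7.392 cm to the left of lens 2, so d_o2 = +7.392 cm.
Lens 2: 1/d_i2 = 1/f₂ − 1/d_o2 = 1/(30.5) − 1/(7.392) = -0.1025, so d_i2 = -9.76 cm.
The final image is virtual, 9.76 cm to the left of lens 2 (overall magnification ≈ -0.19).

9.76 cm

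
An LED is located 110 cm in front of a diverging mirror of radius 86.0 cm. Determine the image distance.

30.9 cm

f = R/2 = 86.0/2 = 43.00 cm; for a diverging mirror, f = -43.00 cm.
Mirror equation: 1/v = 1/f − 1/u = 1/(-43.00) − 1/(110) = -0.02326 − 0.009091 = -0.03235, so v = -30.9 cm.
The image is virtual, upright and reduced, behind the mirror.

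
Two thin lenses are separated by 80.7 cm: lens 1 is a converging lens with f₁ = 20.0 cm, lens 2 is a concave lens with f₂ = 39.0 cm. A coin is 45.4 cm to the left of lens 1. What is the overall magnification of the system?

m = -0.366

Lens 1: 1/d_i1 = 1/(20.0) − 1/(45.4) = 0.02797, so d_i1 = 35.75 cm; m₁ = −d_i1/d_o1 = -0.7874.
d_o2 = 80.7 − (35.75) = 44.95 cm.
f₂ = −39.0 cm (diverging).
Lens 2: 1/d_i2 = 1/(-39.0) − 1/(44.95) = -0.04789, so d_i2 = -20.88 cm; m₂ = −d_i2/d_o2 = +0.4646.
m = m₁·m₂ = (-0.7874)(+0.4646) = -0.366.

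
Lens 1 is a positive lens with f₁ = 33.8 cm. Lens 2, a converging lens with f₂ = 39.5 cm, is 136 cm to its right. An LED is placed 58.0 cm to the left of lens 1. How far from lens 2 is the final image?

Lens 1: 1/d_i1 = 1/f₁ − 1/d_o1 = 1/(33.8) − 1/(58.0) = 0.01234, so d_i1 = 81.01 cm.
The intermediate image is 81.01 cm to the right of lens 1, which is 136 − (81.01) = 54.99 cm to the left of lens 2, so d_o2 = +54.99 cm.
Lens 2: 1/d_i2 = 1/f₂ − 1/d_o2 = 1/(39.5) − 1/(54.99) = 0.007131, so d_i2 = 140 cm.
The final image is real, 140 cm to the right of lens 2 (overall magnification ≈ 3.6).

140 cm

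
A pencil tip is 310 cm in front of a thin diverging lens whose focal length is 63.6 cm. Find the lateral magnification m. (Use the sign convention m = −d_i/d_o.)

m = +0.170

For a diverging lens, f = -63.6 cm.
1/d_i = 1/f − 1/d_o = 1/(-63.60) − 1/(310) = -0.01895, so d_i = -52.77 cm.
m = −d_i/d_o = −(-52.77)/(310) = +0.170.
The image is virtual, upright and reduced, on the same side as the object.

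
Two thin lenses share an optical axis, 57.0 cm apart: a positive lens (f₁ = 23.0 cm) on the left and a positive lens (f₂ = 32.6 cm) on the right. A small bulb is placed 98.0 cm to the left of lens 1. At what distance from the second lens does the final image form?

Lens 1: 1/d_i1 = 1/f₁ − 1/d_o1 = 1/(23.0) − 1/(98.0) = 0.03327, so d_i1 = 30.05 cm.
The intermediate image is 30.05 cm to the right of lens 1, which is 57.0 − (30.05) = 26.95 cm to the left of lens 2, so d_o2 = +26.95 cm.
Lens 2: 1/d_i2 = 1/f₂ − 1/d_o2 = 1/(32.6) − 1/(26.95) = -0.006431, so d_i2 = -155 cm.
The final image is virtual, 155 cm to the left of lens 2 (overall magnification ≈ -1.8).

155 cm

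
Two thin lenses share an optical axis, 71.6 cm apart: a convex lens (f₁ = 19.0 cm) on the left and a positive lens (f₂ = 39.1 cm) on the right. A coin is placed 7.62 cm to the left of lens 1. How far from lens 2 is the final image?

72.9 cm

Lens 1: 1/d_i1 = 1/f₁ − 1/d_o1 = 1/(19.0) − 1/(7.62) = -0.07860, so d_i1 = -12.72 cm.
The intermediate image is 12.72 cm to the left of lens 1 (virtual), which is 71.6 − (-12.72) = 84.32 cm to the left of lens 2, so d_o2 = +84.32 cm.
Lens 2: 1/d_i2 = 1/f₂ − 1/d_o2 = 1/(39.1) − 1/(84.32) = 0.01372, so d_i2 = 72.9 cm.
The final image is real, 72.9 cm to the right of lens 2 (overall magnification ≈ -1.4).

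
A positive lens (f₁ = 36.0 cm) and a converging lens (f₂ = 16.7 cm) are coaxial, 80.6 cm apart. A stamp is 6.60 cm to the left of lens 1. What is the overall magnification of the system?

Lens 1: 1/d_i1 = 1/(36.0) − 1/(6.60) = -0.1237, so d_i1 = -8.082 cm; m₁ = −d_i1/d_o1 = +1.225.
d_o2 = 80.6 − (-8.082) = 88.68 cm.
Lens 2: 1/d_i2 = 1/(16.7) − 1/(88.68) = 0.04860, so d_i2 = 20.57 cm; m₂ = −d_i2/d_o2 = -0.2320.
m = m₁·m₂ = (+1.225)(-0.2320) = -0.284.

m = -0.284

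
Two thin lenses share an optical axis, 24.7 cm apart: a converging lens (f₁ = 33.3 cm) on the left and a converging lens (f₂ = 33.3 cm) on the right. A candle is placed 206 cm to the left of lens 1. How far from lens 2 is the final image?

Lens 1: 1/d_i1 = 1/f₁ − 1/d_o1 = 1/(33.3) − 1/(206) = 0.02518, so d_i1 = 39.72 cm.
The intermediate image is 39.72 cm to the right of lens 1, which lies 15.02 cm to the right of lens 2 — a virtual object — so d_o2 = −15.02 cm.
Lens 2: 1/d_i2 = 1/f₂ − 1/d_o2 = 1/(33.3) − 1/(-15.02) = 0.09661, so d_i2 = 10.4 cm.
The final image is real, 10.4 cm to the right of lens 2 (overall magnification ≈ -0.13).

10.4 cm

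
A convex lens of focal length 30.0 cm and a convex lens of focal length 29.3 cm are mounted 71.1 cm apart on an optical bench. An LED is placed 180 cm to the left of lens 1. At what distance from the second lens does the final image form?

177 cm

Lens 1: 1/d_i1 = 1/f₁ − 1/d_o1 = 1/(30.0) − 1/(180) = 0.02778, so d_i1 = 36.00 cm.
The intermediate image is 36.00 cm to the right of lens 1, which is 71.1 − (36.00) = 35.10 cm to the left of lens 2, so d_o2 = +35.10 cm.
Lens 2: 1/d_i2 = 1/f₂ − 1/d_o2 = 1/(29.3) − 1/(35.10) = 0.005640, so d_i2 = 177 cm.
The final image is real, 177 cm to the right of lens 2 (overall magnification ≈ 1.0).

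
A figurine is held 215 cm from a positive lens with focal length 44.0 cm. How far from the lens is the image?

55.3 cm

Thin-lens equation: 1/v = 1/f − 1/u = 1/(44.00) − 1/(215) = 0.02273 − 0.004651 = 0.01808, so v = 55.3 cm.
The image is real, inverted and reduced, on the far side of the lens.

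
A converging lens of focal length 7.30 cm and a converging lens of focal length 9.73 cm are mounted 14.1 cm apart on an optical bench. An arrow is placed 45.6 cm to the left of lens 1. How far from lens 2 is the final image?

12.2 cm

Lens 1: 1/d_i1 = 1/f₁ − 1/d_o1 = 1/(7.30) − 1/(45.6) = 0.1151, so d_i1 = 8.691 cm.
The intermediate image is 8.691 cm to the right of lens 1, which is 14.1 − (8.691) = 5.409 cm to the left of lens 2, so d_o2 = +5.409 cm.
Lens 2: 1/d_i2 = 1/f₂ − 1/d_o2 = 1/(9.73) − 1/(5.409) = -0.08210, so d_i2 = -12.2 cm.
The final image is virtual, 12.2 cm to the left of lens 2 (overall magnification ≈ -0.43).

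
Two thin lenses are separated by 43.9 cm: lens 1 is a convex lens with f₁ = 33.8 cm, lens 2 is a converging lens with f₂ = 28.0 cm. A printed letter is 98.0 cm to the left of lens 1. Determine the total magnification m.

m = -0.413

Lens 1: 1/d_i1 = 1/(33.8) − 1/(98.0) = 0.01938, so d_i1 = 51.60 cm; m₁ = −d_i1/d_o1 = -0.5265.
d_o2 = 43.9 − (51.60) = -7.700 cm (virtual object).
Lens 2: 1/d_i2 = 1/(28.0) − 1/(-7.700) = 0.1656, so d_i2 = 6.039 cm; m₂ = −d_i2/d_o2 = +0.7843.
m = m₁·m₂ = (-0.5265)(+0.7843) = -0.413.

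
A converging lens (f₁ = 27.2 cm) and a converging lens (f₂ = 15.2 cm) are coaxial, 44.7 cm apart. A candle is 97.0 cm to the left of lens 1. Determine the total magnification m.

Lens 1: 1/d_i1 = 1/(27.2) − 1/(97.0) = 0.02646, so d_i1 = 37.80 cm; m₁ = −d_i1/d_o1 = -0.3897.
d_o2 = 44.7 − (37.80) = 6.900 cm.
Lens 2: 1/d_i2 = 1/(15.2) − 1/(6.900) = -0.07914, so d_i2 = -12.64 cm; m₂ = −d_i2/d_o2 = +1.831.
m = m₁·m₂ = (-0.3897)(+1.831) = -0.714.

m = -0.714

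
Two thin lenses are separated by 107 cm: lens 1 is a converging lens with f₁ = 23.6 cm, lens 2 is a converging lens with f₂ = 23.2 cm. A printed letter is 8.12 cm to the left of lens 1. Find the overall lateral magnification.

Lens 1: 1/d_i1 = 1/(23.6) − 1/(8.12) = -0.08078, so d_i1 = -12.38 cm; m₁ = −d_i1/d_o1 = +1.525.
d_o2 = 107 − (-12.38) = 119.4 cm.
Lens 2: 1/d_i2 = 1/(23.2) − 1/(119.4) = 0.03473, so d_i2 = 28.80 cm; m₂ = −d_i2/d_o2 = -0.2412.
m = m₁·m₂ = (+1.525)(-0.2412) = -0.368.

m = -0.368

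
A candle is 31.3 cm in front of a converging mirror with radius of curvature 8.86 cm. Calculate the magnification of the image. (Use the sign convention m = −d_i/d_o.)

f = R/2 = 8.86/2 = 4.430 cm.
1/d_i = 1/f − 1/d_o = 1/(4.430) − 1/(31.3) = 0.1938, so d_i = 5.160 cm.
m = −d_i/d_o = −(5.160)/(31.3) = -0.165.
The image is real, inverted and reduced, in front of the mirror.

m = -0.165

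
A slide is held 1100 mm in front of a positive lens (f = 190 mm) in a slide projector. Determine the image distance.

230 mm

Lens equation: 1/q = 1/f − 1/p = 1/(190.0) − 1/(1100) = 0.005263 − 0.0009091 = 0.004354, so q = 230 mm.
The image is real, inverted and reduced, on the far side of the lens.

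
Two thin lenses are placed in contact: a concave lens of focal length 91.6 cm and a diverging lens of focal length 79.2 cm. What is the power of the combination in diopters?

P = -2.35 D

P₁ = 1/f₁ = 1/(-0.916 m) = -1.092 D; P₂ = 1/f₂ = 1/(-0.792 m) = -1.263 D.
For thin lenses in contact, P = P₁ + P₂ = (-1.092) + (-1.263) = -2.35 D.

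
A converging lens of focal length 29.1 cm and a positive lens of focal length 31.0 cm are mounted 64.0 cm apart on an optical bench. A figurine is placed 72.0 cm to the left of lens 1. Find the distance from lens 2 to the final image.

29.7 cm

Lens 1: 1/d_i1 = 1/f₁ − 1/d_o1 = 1/(29.1) − 1/(72.0) = 0.02048, so d_i1 = 48.84 cm.
The intermediate image is 48.84 cm to the right of lens 1, which is 64.0 − (48.84) = 15.16 cm to the left of lens 2, so d_o2 = +15.16 cm.
Lens 2: 1/d_i2 = 1/f₂ − 1/d_o2 = 1/(31.0) − 1/(15.16) = -0.03370, so d_i2 = -29.7 cm.
The final image is virtual, 29.7 cm to the left of lens 2 (overall magnification ≈ -1.3).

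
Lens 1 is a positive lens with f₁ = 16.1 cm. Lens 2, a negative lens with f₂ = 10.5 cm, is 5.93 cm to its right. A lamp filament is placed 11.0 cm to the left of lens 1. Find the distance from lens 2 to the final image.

8.34 cm

Lens 1: 1/d_i1 = 1/f₁ − 1/d_o1 = 1/(16.1) − 1/(11.0) = -0.02880, so d_i1 = -34.73 cm.
The intermediate image is 34.73 cm to the left of lens 1 (virtual), which is 5.93 − (-34.73) = 40.66 cm to the left of lens 2, so d_o2 = +40.66 cm.
Lens 2 is diverging, so f₂ = −10.5 cm.
Lens 2: 1/d_i2 = 1/f₂ − 1/d_o2 = 1/(-10.5) − 1/(40.66) = -0.1198, so d_i2 = -8.34 cm.
The final image is virtual, 8.34 cm to the left of lens 2 (overall magnification ≈ 0.65).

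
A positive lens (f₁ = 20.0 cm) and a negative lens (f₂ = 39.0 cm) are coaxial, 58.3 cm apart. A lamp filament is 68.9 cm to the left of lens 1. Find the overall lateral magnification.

m = -0.231

Lens 1: 1/d_i1 = 1/(20.0) − 1/(68.9) = 0.03549, so d_i1 = 28.18 cm; m₁ = −d_i1/d_o1 = -0.4090.
d_o2 = 58.3 − (28.18) = 30.12 cm.
f₂ = −39.0 cm (diverging).
Lens 2: 1/d_i2 = 1/(-39.0) − 1/(30.12) = -0.05884, so d_i2 = -16.99 cm; m₂ = −d_i2/d_o2 = +0.5642.
m = m₁·m₂ = (-0.4090)(+0.5642) = -0.231.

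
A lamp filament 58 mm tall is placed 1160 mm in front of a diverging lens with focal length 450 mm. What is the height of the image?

For a diverging lens, f = -450 mm.
1/d_i = 1/f − 1/d_o = 1/(-450.0) − 1/(1160) = -0.003084, so d_i = -324.2 mm.
m = −d_i/d_o = +0.2795.
|h_i| = |m|·h_o = 0.2795 × 58 = 16.2 mm. The image is virtual, upright and reduced, on the same side as the object.

16.2 mm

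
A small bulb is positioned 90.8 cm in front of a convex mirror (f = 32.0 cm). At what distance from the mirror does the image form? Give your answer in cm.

For a convex mirror, f = -32.0 cm.
Mirror equation: 1/d_i = 1/f − 1/d_o = 1/(-32.00) − 1/(90.8) = -0.03125 − 0.01101 = -0.04226, so d_i = -23.7 cm.
The image is virtual, upright and reduced, behind the mirror.

23.7 cm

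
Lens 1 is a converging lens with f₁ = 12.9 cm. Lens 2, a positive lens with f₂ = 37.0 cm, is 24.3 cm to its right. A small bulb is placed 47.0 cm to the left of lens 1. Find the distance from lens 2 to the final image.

7.91 cm

Lens 1: 1/d_i1 = 1/f₁ − 1/d_o1 = 1/(12.9) − 1/(47.0) = 0.05624, so d_i1 = 17.78 cm.
The intermediate image is 17.78 cm to the right of lens 1, which is 24.3 − (17.78) = 6.520 cm to the left of lens 2, so d_o2 = +6.520 cm.
Lens 2: 1/d_i2 = 1/f₂ − 1/d_o2 = 1/(37.0) − 1/(6.520) = -0.1263, so d_i2 = -7.91 cm.
The final image is virtual, 7.91 cm to the left of lens 2 (overall magnification ≈ -0.46).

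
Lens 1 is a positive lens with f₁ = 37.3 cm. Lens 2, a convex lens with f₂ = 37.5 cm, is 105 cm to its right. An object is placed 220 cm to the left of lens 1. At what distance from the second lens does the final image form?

99.8 cm

Lens 1: 1/d_i1 = 1/f₁ − 1/d_o1 = 1/(37.3) − 1/(220) = 0.02226, so d_i1 = 44.92 cm.
The intermediate image is 44.92 cm to the right of lens 1, which is 105 − (44.92) = 60.08 cm to the left of lens 2, so d_o2 = +60.08 cm.
Lens 2: 1/d_i2 = 1/f₂ − 1/d_o2 = 1/(37.5) − 1/(60.08) = 0.01002, so d_i2 = 99.8 cm.
The final image is real, 99.8 cm to the right of lens 2 (overall magnification ≈ 0.34).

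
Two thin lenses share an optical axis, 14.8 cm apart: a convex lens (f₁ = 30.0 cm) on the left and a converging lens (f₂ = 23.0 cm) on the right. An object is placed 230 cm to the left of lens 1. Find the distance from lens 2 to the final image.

Lens 1: 1/d_i1 = 1/f₁ − 1/d_o1 = 1/(30.0) − 1/(230) = 0.02899, so d_i1 = 34.50 cm.
The intermediate image is 34.50 cm to the right of lens 1, which lies 19.70 cm to the right of lens 2 — a virtual object — so d_o2 = −19.70 cm.
Lens 2: 1/d_i2 = 1/f₂ − 1/d_o2 = 1/(23.0) − 1/(-19.70) = 0.09424, so d_i2 = 10.6 cm.
The final image is real, 10.6 cm to the right of lens 2 (overall magnification ≈ -0.081).

10.6 cm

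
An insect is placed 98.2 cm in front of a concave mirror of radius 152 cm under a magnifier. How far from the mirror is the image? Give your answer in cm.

f = R/2 = 152/2 = 76.00 cm.
Mirror equation: 1/q = 1/f − 1/p = 1/(76.00) − 1/(98.2) = 0.01316 − 0.01018 = 0.002975, so q = 336 cm.
The image is real, inverted and enlarged, in front of the mirror.

336 cm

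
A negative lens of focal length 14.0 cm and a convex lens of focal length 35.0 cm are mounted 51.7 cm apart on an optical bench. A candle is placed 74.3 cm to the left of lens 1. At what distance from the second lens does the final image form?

78.0 cm

Lens 1 is diverging, so f₁ = −14.0 cm.
Lens 1: 1/d_i1 = 1/f₁ − 1/d_o1 = 1/(-14.0) − 1/(74.3) = -0.08489, so d_i1 = -11.78 cm.
The intermediate image is 11.78 cm to the left of lens 1 (virtual), which is 51.7 − (-11.78) = 63.48 cm to the left of lens 2, so d_o2 = +63.48 cm.
Lens 2: 1/d_i2 = 1/f₂ − 1/d_o2 = 1/(35.0) − 1/(63.48) = 0.01282, so d_i2 = 78.0 cm.
The final image is real, 78.0 cm to the right of lens 2 (overall magnification ≈ -0.19).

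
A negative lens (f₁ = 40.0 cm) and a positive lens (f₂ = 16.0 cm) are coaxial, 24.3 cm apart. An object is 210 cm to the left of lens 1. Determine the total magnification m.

f₁ = −40.0 cm (diverging).
Lens 1: 1/d_i1 = 1/(-40.0) − 1/(210) = -0.02976, so d_i1 = -33.60 cm; m₁ = −d_i1/d_o1 = +0.1600.
d_o2 = 24.3 − (-33.60) = 57.90 cm.
Lens 2: 1/d_i2 = 1/(16.0) − 1/(57.90) = 0.04523, so d_i2 = 22.11 cm; m₂ = −d_i2/d_o2 = -0.3819.
m = m₁·m₂ = (+0.1600)(-0.3819) = -0.0611.

m = -0.0611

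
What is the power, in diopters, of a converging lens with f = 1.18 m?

P = +0.847 D

P = 1/f = 1/(1.18 m) = +0.847 D.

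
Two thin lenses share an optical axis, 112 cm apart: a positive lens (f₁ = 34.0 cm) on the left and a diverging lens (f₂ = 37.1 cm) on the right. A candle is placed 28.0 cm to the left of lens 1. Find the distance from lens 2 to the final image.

32.6 cm

Lens 1: 1/d_i1 = 1/f₁ − 1/d_o1 = 1/(34.0) − 1/(28.0) = -0.006303, so d_i1 = -158.7 cm.
The intermediate image is 158.7 cm to the left of lens 1 (virtual), which is 112 − (-158.7) = 270.7 cm to the left of lens 2, so d_o2 = +270.7 cm.
Lens 2 is diverging, so f₂ = −37.1 cm.
Lens 2: 1/d_i2 = 1/f₂ − 1/d_o2 = 1/(-37.1) − 1/(270.7) = -0.03065, so d_i2 = -32.6 cm.
The final image is virtual, 32.6 cm to the left of lens 2 (overall magnification ≈ 0.68).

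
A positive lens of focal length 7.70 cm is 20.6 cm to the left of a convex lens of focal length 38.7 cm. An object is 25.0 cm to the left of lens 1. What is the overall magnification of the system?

m = -0.589

Lens 1: 1/d_i1 = 1/(7.70) − 1/(25.0) = 0.08987, so d_i1 = 11.13 cm; m₁ = −d_i1/d_o1 = -0.4452.
d_o2 = 20.6 − (11.13) = 9.470 cm.
Lens 2: 1/d_i2 = 1/(38.7) − 1/(9.470) = -0.07976, so d_i2 = -12.54 cm; m₂ = −d_i2/d_o2 = +1.324.
m = m₁·m₂ = (-0.4452)(+1.324) = -0.589.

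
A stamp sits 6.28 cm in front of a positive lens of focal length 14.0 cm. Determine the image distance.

11.4 cm

Thin-lens equation: 1/d_i = 1/f − 1/d_o = 1/(14.00) − 1/(6.28) = 0.07143 − 0.1592 = -0.08781, so d_i = -11.4 cm.
The image is virtual, upright and enlarged, on the same side as the object.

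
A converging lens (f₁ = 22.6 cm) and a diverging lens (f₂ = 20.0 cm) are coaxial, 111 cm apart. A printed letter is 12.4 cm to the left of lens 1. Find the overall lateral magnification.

Lens 1: 1/d_i1 = 1/(22.6) − 1/(12.4) = -0.03640, so d_i1 = -27.47 cm; m₁ = −d_i1/d_o1 = +2.215.
d_o2 = 111 − (-27.47) = 138.5 cm.
f₂ = −20.0 cm (diverging).
Lens 2: 1/d_i2 = 1/(-20.0) − 1/(138.5) = -0.05722, so d_i2 = -17.48 cm; m₂ = −d_i2/d_o2 = +0.1262.
m = m₁·m₂ = (+2.215)(+0.1262) = +0.280.

m = +0.280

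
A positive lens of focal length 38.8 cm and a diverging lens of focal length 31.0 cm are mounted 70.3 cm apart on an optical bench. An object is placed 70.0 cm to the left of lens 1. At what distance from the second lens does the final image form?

Lens 1: 1/d_i1 = 1/f₁ − 1/d_o1 = 1/(38.8) − 1/(70.0) = 0.01149, so d_i1 = 87.05 cm.
The intermediate image is 87.05 cm to the right of lens 1, which lies 16.75 cm to the right of lens 2 — a virtual object — so d_o2 = −16.75 cm.
Lens 2 is diverging, so f₂ = −31.0 cm.
Lens 2: 1/d_i2 = 1/f₂ − 1/d_o2 = 1/(-31.0) − 1/(-16.75) = 0.02744, so d_i2 = 36.4 cm.
The final image is real, 36.4 cm to the right of lens 2 (overall magnification ≈ -2.7).

36.4 cm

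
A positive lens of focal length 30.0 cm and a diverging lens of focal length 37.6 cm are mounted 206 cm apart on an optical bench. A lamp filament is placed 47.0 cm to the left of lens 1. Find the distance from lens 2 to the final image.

Lens 1: 1/d_i1 = 1/f₁ − 1/d_o1 = 1/(30.0) − 1/(47.0) = 0.01206, so d_i1 = 82.94 cm.
The intermediate image is 82.94 cm to the right of lens 1, which is 206 − (82.94) = 123.1 cm to the left of lens 2, so d_o2 = +123.1 cm.
Lens 2 is diverging, so f₂ = −37.6 cm.
Lens 2: 1/d_i2 = 1/f₂ − 1/d_o2 = 1/(-37.6) − 1/(123.1) = -0.03472, so d_i2 = -28.8 cm.
The final image is virtual, 28.8 cm to the left of lens 2 (overall magnification ≈ -0.41).

28.8 cm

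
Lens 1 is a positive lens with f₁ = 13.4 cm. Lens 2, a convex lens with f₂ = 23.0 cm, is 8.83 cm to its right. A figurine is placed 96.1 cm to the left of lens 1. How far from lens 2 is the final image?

5.21 cm

Lens 1: 1/d_i1 = 1/f₁ − 1/d_o1 = 1/(13.4) − 1/(96.1) = 0.06422, so d_i1 = 15.57 cm.
The intermediate image is 15.57 cm to the right of lens 1, which lies 6.740 cm to the right of lens 2 — a virtual object — so d_o2 = −6.740 cm.
Lens 2: 1/d_i2 = 1/f₂ − 1/d_o2 = 1/(23.0) − 1/(-6.740) = 0.1918, so d_i2 = 5.21 cm.
The final image is real, 5.21 cm to the right of lens 2 (overall magnification ≈ -0.13).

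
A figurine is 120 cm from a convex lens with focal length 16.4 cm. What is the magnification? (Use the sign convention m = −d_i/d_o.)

m = -0.158

1/d_i = 1/f − 1/d_o = 1/(16.40) − 1/(120) = 0.05264, so d_i = 19.00 cm.
m = −d_i/d_o = −(19.00)/(120) = -0.158.
The image is real, inverted and reduced, on the far side of the lens.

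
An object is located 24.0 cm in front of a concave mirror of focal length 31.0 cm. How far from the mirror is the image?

106 cm

Mirror equation: 1/d_i = 1/f − 1/d_o = 1/(31.00) − 1/(24.0) = 0.03226 − 0.04167 = -0.009409, so d_i = -106 cm.
The image is virtual, upright and enlarged, behind the mirror.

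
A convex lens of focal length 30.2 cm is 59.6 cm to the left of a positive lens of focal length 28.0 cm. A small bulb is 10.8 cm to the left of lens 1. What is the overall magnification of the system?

Lens 1: 1/d_i1 = 1/(30.2) − 1/(10.8) = -0.05948, so d_i1 = -16.81 cm; m₁ = −d_i1/d_o1 = +1.556.
d_o2 = 59.6 − (-16.81) = 76.41 cm.
Lens 2: 1/d_i2 = 1/(28.0) − 1/(76.41) = 0.02263, so d_i2 = 44.20 cm; m₂ = −d_i2/d_o2 = -0.5784.
m = m₁·m₂ = (+1.556)(-0.5784) = -0.900.

m = -0.900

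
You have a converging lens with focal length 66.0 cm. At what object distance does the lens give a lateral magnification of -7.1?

m = −d_i/d_o ⇒ d_i = −m·d_o.
1/f = 1/d_o + 1/d_i = 1/d_o − 1/(m·d_o) = (1 − 1/m)/d_o, so d_o = f(1 − 1/m) = (66.00)(1 − 1/(-7.1)) = 75.3 cm.

75.3 cm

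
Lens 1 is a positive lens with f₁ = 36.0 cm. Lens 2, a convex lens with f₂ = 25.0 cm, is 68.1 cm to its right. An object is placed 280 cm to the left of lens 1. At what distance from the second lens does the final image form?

Lens 1: 1/d_i1 = 1/f₁ − 1/d_o1 = 1/(36.0) − 1/(280) = 0.02421, so d_i1 = 41.31 cm.
The intermediate image is 41.31 cm to the right of lens 1, which is 68.1 − (41.31) = 26.79 cm to the left of lens 2, so d_o2 = +26.79 cm.
Lens 2: 1/d_i2 = 1/f₂ − 1/d_o2 = 1/(25.0) − 1/(26.79) = 0.002673, so d_i2 = 374 cm.
The final image is real, 374 cm to the right of lens 2 (overall magnification ≈ 2.1).

374 cm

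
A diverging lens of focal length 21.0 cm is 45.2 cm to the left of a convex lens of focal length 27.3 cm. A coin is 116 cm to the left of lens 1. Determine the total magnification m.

m = -0.117

f₁ = −21.0 cm (diverging).
Lens 1: 1/d_i1 = 1/(-21.0) − 1/(116) = -0.05624, so d_i1 = -17.78 cm; m₁ = −d_i1/d_o1 = +0.1533.
d_o2 = 45.2 − (-17.78) = 62.98 cm.
Lens 2: 1/d_i2 = 1/(27.3) − 1/(62.98) = 0.02075, so d_i2 = 48.19 cm; m₂ = −d_i2/d_o2 = -0.7651.
m = m₁·m₂ = (+0.1533)(-0.7651) = -0.117.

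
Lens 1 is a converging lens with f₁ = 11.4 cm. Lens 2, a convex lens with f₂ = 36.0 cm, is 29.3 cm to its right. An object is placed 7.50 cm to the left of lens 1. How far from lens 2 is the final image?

121 cm

Lens 1: 1/d_i1 = 1/f₁ − 1/d_o1 = 1/(11.4) − 1/(7.50) = -0.04561, so d_i1 = -21.92 cm.
The intermediate image is 21.92 cm to the left of lens 1 (virtual), which is 29.3 − (-21.92) = 51.22 cm to the left of lens 2, so d_o2 = +51.22 cm.
Lens 2: 1/d_i2 = 1/f₂ − 1/d_o2 = 1/(36.0) − 1/(51.22) = 0.008254, so d_i2 = 121 cm.
The final image is real, 121 cm to the right of lens 2 (overall magnification ≈ -6.9).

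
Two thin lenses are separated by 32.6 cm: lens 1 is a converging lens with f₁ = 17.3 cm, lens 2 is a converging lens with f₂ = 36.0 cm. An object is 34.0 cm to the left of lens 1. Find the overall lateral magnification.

Lens 1: 1/d_i1 = 1/(17.3) − 1/(34.0) = 0.02839, so d_i1 = 35.22 cm; m₁ = −d_i1/d_o1 = -1.036.
d_o2 = 32.6 − (35.22) = -2.620 cm (virtual object).
Lens 2: 1/d_i2 = 1/(36.0) − 1/(-2.620) = 0.4095, so d_i2 = 2.442 cm; m₂ = −d_i2/d_o2 = +0.9322.
m = m₁·m₂ = (-1.036)(+0.9322) = -0.966.

m = -0.966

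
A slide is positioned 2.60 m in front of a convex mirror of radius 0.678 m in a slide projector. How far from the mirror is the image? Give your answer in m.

f = R/2 = 0.678/2 = 0.3390 m; for a convex mirror, f = -0.3390 m.
Mirror equation: 1/v = 1/f − 1/u = 1/(-0.3390) − 1/(2.60) = -2.950 − 0.3846 = -3.334, so v = -0.300 m.
The image is virtual, upright and reduced, behind the mirror.

0.300 m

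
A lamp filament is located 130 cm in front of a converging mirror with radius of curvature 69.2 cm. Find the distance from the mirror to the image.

47.1 cm

f = R/2 = 69.2/2 = 34.60 cm.
Mirror equation: 1/q = 1/f − 1/p = 1/(34.60) − 1/(130) = 0.02890 − 0.007692 = 0.02121, so q = 47.1 cm.
The image is real, inverted and reduced, in front of the mirror.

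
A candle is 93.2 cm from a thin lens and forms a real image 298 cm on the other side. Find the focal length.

Real image ⇒ d_i = +298 cm.
1/f = 1/d_o + 1/d_i = 1/(93.2) + 1/(298) = 0.01409, so f = 71.0 cm.
Since f is positive, the thin lens is converging.

f = 71.0 cm (converging)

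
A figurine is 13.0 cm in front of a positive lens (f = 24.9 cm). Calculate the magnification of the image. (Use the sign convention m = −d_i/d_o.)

1/d_i = 1/f − 1/d_o = 1/(24.90) − 1/(13.0) = -0.03676, so d_i = -27.20 cm.
m = −d_i/d_o = −(-27.20)/(13.0) = +2.09.
The image is virtual, upright and enlarged, on the same side as the object.

m = +2.09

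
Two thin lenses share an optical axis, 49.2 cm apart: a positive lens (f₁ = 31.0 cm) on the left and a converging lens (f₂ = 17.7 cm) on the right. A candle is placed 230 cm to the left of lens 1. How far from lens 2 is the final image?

Lens 1: 1/d_i1 = 1/f₁ − 1/d_o1 = 1/(31.0) − 1/(230) = 0.02791, so d_i1 = 35.83 cm.
The intermediate image is 35.83 cm to the right of lens 1, which is 49.2 − (35.83) = 13.37 cm to the left of lens 2, so d_o2 = +13.37 cm.
Lens 2: 1/d_i2 = 1/f₂ − 1/d_o2 = 1/(17.7) − 1/(13.37) = -0.01830, so d_i2 = -54.7 cm.
The final image is virtual, 54.7 cm to the left of lens 2 (overall magnification ≈ -0.64).

54.7 cm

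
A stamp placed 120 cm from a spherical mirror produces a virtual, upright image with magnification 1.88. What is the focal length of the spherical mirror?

f = 256 cm (concave)

m = −d_i/d_o ⇒ d_i = −m·d_o = −(+1.88)·(120) = -225.6 cm.
1/f = 1/d_o + 1/d_i = 1/(120) + 1/(-225.6) = 0.003901, so f = 256 cm.
Since f is positive, the spherical mirror is concave.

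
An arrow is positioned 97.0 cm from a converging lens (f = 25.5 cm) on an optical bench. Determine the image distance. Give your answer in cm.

Lens equation: 1/s_i = 1/f − 1/s_o = 1/(25.50) − 1/(97.0) = 0.03922 − 0.01031 = 0.02891, so s_i = 34.6 cm.
The image is real, inverted and reduced, on the far side of the lens.

34.6 cm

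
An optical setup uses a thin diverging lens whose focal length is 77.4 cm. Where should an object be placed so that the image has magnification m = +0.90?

8.60 cm

For a diverging lens, f = -77.4 cm.
m = −d_i/d_o ⇒ d_i = −m·d_o.
1/f = 1/d_o + 1/d_i = 1/d_o − 1/(m·d_o) = (1 − 1/m)/d_o, so d_o = f(1 − 1/m) = (-77.40)(1 − 1/(+0.90)) = 8.60 cm.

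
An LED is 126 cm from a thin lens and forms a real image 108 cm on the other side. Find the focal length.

f = 58.2 cm (converging)

Real image ⇒ d_i = +108 cm.
1/f = 1/d_o + 1/d_i = 1/(126) + 1/(108) = 0.01720, so f = 58.2 cm.
Since f is positive, the thin lens is converging.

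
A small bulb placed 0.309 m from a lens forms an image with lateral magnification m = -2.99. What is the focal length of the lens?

f = 0.232 m (converging)

m = −d_i/d_o ⇒ d_i = −m·d_o = −(-2.99)·(0.309) = 0.9239 m.
1/f = 1/d_o + 1/d_i = 1/(0.309) + 1/(0.9239) = 4.319, so f = 0.232 m.
Since f is positive, the lens is converging.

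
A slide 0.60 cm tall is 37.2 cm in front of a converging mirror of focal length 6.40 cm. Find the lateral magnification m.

1/d_i = 1/f − 1/d_o = 1/(6.400) − 1/(37.2) = 0.1294, so d_i = 7.730 cm.
m = −d_i/d_o = −(7.730)/(37.2) = -0.208.
The image is real, inverted and reduced, in front of the mirror.

m = -0.208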